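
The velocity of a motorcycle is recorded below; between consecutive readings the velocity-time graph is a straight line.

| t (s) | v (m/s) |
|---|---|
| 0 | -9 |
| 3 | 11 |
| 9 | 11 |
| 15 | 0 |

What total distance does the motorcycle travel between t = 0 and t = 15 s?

114.15 m

Distance (not displacement) is the total path length: add the absolute areas under v-t.
0–3 s: v = 0 at t = 1.35 s; triangle areas 6.075 + 9.075 = 15.15 m
3–9 s: |11| × 6 = 66 m
9–15 s: |½(11 + 0)(6)| = 33 m
Total distance = 114.15 m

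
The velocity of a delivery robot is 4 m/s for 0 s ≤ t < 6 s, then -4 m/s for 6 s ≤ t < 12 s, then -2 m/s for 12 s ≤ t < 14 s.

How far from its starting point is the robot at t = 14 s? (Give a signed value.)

-4 m

Net displacement equals the area under the velocity-time graph (areas below the axis count negative).
0–6 s: 4 × 6 = 24 m
6–12 s: -4 × 6 = -24 m
12–14 s: -2 × 2 = -4 m
Net displacement = -4 m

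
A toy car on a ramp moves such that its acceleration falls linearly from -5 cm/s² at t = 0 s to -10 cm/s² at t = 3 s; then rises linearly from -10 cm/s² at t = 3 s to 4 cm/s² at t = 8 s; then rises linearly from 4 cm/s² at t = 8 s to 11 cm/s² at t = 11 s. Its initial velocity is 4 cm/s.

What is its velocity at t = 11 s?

Δv equals the area under the a-t graph; then v = v₀ + Δv.
0–3 s: ½(-5 + -10)(3) = -22.5 cm/s
3–8 s: ½(-10 + 4)(5) = -15 cm/s
8–11 s: ½(4 + 11)(3) = 22.5 cm/s
Δv = -15 cm/s, so v(11) = 4 + (-15) = -11 cm/s.

-11 cm/s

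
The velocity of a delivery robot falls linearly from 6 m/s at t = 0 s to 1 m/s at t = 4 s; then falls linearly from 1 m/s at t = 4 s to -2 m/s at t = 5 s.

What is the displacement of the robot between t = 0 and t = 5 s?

Net displacement equals the area under the velocity-time graph (areas below the axis count negative).
0–4 s: ½(6 + 1)(4) = 14 m
4–5 s: ½(1 + -2)(1) = -0.5 m
Net displacement = 13.5 m

13.5 m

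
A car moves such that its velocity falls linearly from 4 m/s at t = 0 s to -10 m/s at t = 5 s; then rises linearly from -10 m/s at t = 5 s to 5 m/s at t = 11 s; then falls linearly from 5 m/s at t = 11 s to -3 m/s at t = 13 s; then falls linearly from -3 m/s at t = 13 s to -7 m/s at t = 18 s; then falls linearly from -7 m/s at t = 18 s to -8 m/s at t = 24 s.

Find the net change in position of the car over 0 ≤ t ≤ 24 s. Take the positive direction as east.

-98 m

Net displacement equals the area under the velocity-time graph (areas below the axis count negative).
0–5 s: ½(4 + -10)(5) = -15 m
5–11 s: ½(-10 + 5)(6) = -15 m
11–13 s: ½(5 + -3)(2) = 2 m
13–18 s: ½(-3 + -7)(5) = -25 m
18–24 s: ½(-7 + -8)(6) = -45 m
Net displacement = -98 m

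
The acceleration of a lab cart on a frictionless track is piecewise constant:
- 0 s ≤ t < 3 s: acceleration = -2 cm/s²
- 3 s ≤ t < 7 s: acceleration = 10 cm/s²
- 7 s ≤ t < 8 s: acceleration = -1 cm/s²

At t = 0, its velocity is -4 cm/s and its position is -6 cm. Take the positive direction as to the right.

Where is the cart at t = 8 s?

42.5 cm

On each constant-a segment, Δv = aΔt and Δx = v₀Δt + ½aΔt²; chain segment to segment.
0–3 s: v starts -4 cm/s; Δx = -4·3 + ½·-2·3² = -21 cm; v ends -10 cm/s.
3–7 s: v starts -10 cm/s; Δx = -10·4 + ½·10·4² = 40 cm; v ends 30 cm/s.
7–8 s: v starts 30 cm/s; Δx = 30·1 + ½·-1·1² = 29.5 cm; v ends 29 cm/s.
x(8) = -6 + Σ Δx = 42.5 cm.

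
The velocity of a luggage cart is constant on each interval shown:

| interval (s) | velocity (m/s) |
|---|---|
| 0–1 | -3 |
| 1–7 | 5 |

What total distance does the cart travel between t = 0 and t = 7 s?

Total distance travelled is ∫|v| dt — sum the magnitudes of each area piece.
0–1 s: |-3| × 1 = 3 m
1–7 s: |5| × 6 = 30 m
Total distance = 33 m

33 m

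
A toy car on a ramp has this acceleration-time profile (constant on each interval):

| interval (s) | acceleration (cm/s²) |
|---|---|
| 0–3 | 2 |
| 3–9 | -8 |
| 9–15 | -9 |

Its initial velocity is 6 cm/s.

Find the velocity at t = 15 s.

Δv equals the area under the a-t graph; then v = v₀ + Δv.
0–3 s: 2 × 3 = 6 cm/s
3–9 s: -8 × 6 = -48 cm/s
9–15 s: -9 × 6 = -54 cm/s
Δv = -96 cm/s, so v(15) = 6 + (-96) = -90 cm/s.

-90 cm/s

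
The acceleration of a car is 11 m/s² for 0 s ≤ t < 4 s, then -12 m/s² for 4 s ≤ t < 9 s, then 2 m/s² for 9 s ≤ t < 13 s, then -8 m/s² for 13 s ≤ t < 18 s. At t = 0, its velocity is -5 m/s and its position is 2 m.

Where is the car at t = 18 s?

-118 m

On each constant-a segment, Δv = aΔt and Δx = v₀Δt + ½aΔt²; chain segment to segment.
0–4 s: v starts -5 m/s; Δx = -5·4 + ½·11·4² = 68 m; v ends 39 m/s.
4–9 s: v starts 39 m/s; Δx = 39·5 + ½·-12·5² = 45 m; v ends -21 m/s.
9–13 s: v starts -21 m/s; Δx = -21·4 + ½·2·4² = -68 m; v ends -13 m/s.
13–18 s: v starts -13 m/s; Δx = -13·5 + ½·-8·5² = -165 m; v ends -53 m/s.
x(18) = 2 + Σ Δx = -118 m.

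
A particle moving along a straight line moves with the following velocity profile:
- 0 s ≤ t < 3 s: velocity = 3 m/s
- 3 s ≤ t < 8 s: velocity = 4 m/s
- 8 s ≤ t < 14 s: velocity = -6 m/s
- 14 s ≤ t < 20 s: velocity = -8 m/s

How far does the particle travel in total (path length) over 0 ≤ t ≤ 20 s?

113 m

Distance (not displacement) is the total path length: add the absolute areas under v-t.
0–3 s: |3| × 3 = 9 m
3–8 s: |4| × 5 = 20 m
8–14 s: |-6| × 6 = 36 m
14–20 s: |-8| × 6 = 48 m
Total distance = 113 m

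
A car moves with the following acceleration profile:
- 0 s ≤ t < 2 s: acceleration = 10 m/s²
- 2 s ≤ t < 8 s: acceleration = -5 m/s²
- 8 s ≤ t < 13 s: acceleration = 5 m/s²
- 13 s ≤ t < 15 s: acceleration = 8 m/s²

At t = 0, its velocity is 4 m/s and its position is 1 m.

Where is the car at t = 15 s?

169.5 m

On each constant-a segment, Δv = aΔt and Δx = v₀Δt + ½aΔt²; chain segment to segment.
0–2 s: v starts 4 m/s; Δx = 4·2 + ½·10·2² = 28 m; v ends 24 m/s.
2–8 s: v starts 24 m/s; Δx = 24·6 + ½·-5·6² = 54 m; v ends -6 m/s.
8–13 s: v starts -6 m/s; Δx = -6·5 + ½·5·5² = 32.5 m; v ends 19 m/s.
13–15 s: v starts 19 m/s; Δx = 19·2 + ½·8·2² = 54 m; v ends 35 m/s.
x(15) = 1 + Σ Δx = 169.5 m.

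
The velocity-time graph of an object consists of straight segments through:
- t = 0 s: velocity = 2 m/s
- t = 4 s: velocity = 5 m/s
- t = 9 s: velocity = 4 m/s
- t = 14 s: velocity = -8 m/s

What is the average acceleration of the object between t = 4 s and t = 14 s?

-1.3 m/s²

Average acceleration = Δv/Δt = (-8 − 5)/(14 − 4) = -1.3 m/s².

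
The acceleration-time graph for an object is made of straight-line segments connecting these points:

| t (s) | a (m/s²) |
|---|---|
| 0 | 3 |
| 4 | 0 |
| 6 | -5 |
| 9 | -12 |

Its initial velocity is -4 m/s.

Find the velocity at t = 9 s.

Δv equals the area under the a-t graph; then v = v₀ + Δv.
0–4 s: ½(3 + 0)(4) = 6 m/s
4–6 s: ½(0 + -5)(2) = -5 m/s
6–9 s: ½(-5 + -12)(3) = -25.5 m/s
Δv = -24.5 m/s, so v(9) = -4 + (-24.5) = -28.5 m/s.

-28.5 m/s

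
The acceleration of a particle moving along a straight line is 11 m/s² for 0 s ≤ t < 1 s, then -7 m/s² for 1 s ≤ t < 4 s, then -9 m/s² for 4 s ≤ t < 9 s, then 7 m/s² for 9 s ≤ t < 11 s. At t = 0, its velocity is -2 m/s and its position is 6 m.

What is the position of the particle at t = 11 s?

-267.5 m

On each constant-a segment, Δv = aΔt and Δx = v₀Δt + ½aΔt²; chain segment to segment.
0–1 s: v starts -2 m/s; Δx = -2·1 + ½·11·1² = 3.5 m; v ends 9 m/s.
1–4 s: v starts 9 m/s; Δx = 9·3 + ½·-7·3² = -4.5 m; v ends -12 m/s.
4–9 s: v starts -12 m/s; Δx = -12·5 + ½·-9·5² = -172.5 m; v ends -57 m/s.
9–11 s: v starts -57 m/s; Δx = -57·2 + ½·7·2² = -100 m; v ends -43 m/s.
x(11) = 6 + Σ Δx = -267.5 m.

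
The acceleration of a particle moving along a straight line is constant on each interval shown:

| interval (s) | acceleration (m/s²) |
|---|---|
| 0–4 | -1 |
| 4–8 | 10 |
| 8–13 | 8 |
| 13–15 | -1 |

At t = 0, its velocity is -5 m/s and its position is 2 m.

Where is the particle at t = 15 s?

413 m

On each constant-a segment, Δv = aΔt and Δx = v₀Δt + ½aΔt²; chain segment to segment.
0–4 s: v starts -5 m/s; Δx = -5·4 + ½·-1·4² = -28 m; v ends -9 m/s.
4–8 s: v starts -9 m/s; Δx = -9·4 + ½·10·4² = 44 m; v ends 31 m/s.
8–13 s: v starts 31 m/s; Δx = 31·5 + ½·8·5² = 255 m; v ends 71 m/s.
13–15 s: v starts 71 m/s; Δx = 71·2 + ½·-1·2² = 140 m; v ends 69 m/s.
x(15) = 2 + Σ Δx = 413 m.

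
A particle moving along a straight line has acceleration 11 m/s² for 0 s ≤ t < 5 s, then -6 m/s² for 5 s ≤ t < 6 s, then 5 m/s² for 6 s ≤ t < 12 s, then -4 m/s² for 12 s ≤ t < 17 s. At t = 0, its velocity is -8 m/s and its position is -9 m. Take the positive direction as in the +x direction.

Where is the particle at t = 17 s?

On each constant-a segment, Δv = aΔt and Δx = v₀Δt + ½aΔt²; chain segment to segment.
0–5 s: v starts -8 m/s; Δx = -8·5 + ½·11·5² = 97.5 m; v ends 47 m/s.
5–6 s: v starts 47 m/s; Δx = 47·1 + ½·-6·1² = 44 m; v ends 41 m/s.
6–12 s: v starts 41 m/s; Δx = 41·6 + ½·5·6² = 336 m; v ends 71 m/s.
12–17 s: v starts 71 m/s; Δx = 71·5 + ½·-4·5² = 305 m; v ends 51 m/s.
x(17) = -9 + Σ Δx = 773.5 m.

773.5 m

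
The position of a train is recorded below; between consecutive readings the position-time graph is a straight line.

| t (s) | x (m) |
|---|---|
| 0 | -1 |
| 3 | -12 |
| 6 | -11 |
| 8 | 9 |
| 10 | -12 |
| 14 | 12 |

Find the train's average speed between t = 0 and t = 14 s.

5.5 m/s

Average speed = (total path length)/(elapsed time); on a piecewise-linear x-t graph the path length is Σ|Δx|.
0–3 s: |Δx| = |-12 − -1| = 11 m
3–6 s: |Δx| = |-11 − -12| = 1 m
6–8 s: |Δx| = |9 − -11| = 20 m
8–10 s: |Δx| = |-12 − 9| = 21 m
10–14 s: |Δx| = |12 − -12| = 24 m
Total path = 77 m; average speed = 77/14 = 5.5 m/s.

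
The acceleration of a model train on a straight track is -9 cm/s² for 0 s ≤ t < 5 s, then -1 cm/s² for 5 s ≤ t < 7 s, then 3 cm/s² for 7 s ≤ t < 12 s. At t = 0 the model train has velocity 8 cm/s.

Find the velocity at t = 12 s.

-24 cm/s

Δv equals the area under the a-t graph; then v = v₀ + Δv.
0–5 s: -9 × 5 = -45 cm/s
5–7 s: -1 × 2 = -2 cm/s
7–12 s: 3 × 5 = 15 cm/s
Δv = -32 cm/s, so v(12) = 8 + (-32) = -24 cm/s.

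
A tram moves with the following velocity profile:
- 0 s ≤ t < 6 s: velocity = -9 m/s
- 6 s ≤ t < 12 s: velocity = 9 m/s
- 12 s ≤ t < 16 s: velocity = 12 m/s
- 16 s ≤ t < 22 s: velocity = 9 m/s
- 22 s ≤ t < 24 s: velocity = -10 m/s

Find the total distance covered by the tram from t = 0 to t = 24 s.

230 m

Distance (not displacement) is the total path length: add the absolute areas under v-t.
0–6 s: |-9| × 6 = 54 m
6–12 s: |9| × 6 = 54 m
12–16 s: |12| × 4 = 48 m
16–22 s: |9| × 6 = 54 m
22–24 s: |-10| × 2 = 20 m
Total distance = 230 m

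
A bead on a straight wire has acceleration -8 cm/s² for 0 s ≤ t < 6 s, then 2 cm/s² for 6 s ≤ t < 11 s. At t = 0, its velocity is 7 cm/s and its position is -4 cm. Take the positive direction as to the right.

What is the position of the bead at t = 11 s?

On each constant-a segment, Δv = aΔt and Δx = v₀Δt + ½aΔt²; chain segment to segment.
0–6 s: v starts 7 cm/s; Δx = 7·6 + ½·-8·6² = -102 cm; v ends -41 cm/s.
6–11 s: v starts -41 cm/s; Δx = -41·5 + ½·2·5² = -180 cm; v ends -31 cm/s.
x(11) = -4 + Σ Δx = -286 cm.

-286 cm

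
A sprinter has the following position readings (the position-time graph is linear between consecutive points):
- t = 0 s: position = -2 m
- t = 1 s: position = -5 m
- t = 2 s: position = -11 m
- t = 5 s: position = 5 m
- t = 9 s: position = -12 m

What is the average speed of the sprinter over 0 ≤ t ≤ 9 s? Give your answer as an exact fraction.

Average speed = (total path length)/(elapsed time); on a piecewise-linear x-t graph the path length is Σ|Δx|.
0–1 s: |Δx| = |-5 − -2| = 3 m
1–2 s: |Δx| = |-11 − -5| = 6 m
2–5 s: |Δx| = |5 − -11| = 16 m
5–9 s: |Δx| = |-12 − 5| = 17 m
Total path = 42 m; average speed = 42/9 = 14/3 m/s.

14/3 m/s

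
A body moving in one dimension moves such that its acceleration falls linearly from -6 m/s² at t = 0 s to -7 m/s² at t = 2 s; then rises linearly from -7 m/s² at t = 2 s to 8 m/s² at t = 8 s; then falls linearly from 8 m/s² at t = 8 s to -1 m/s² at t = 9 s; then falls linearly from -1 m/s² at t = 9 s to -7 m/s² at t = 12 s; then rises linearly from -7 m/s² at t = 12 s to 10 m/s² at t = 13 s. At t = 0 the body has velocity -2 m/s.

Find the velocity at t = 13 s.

Δv equals the area under the a-t graph; then v = v₀ + Δv.
0–2 s: ½(-6 + -7)(2) = -13 m/s
2–8 s: ½(-7 + 8)(6) = 3 m/s
8–9 s: ½(8 + -1)(1) = 3.5 m/s
9–12 s: ½(-1 + -7)(3) = -12 m/s
12–13 s: ½(-7 + 10)(1) = 1.5 m/s
Δv = -17 m/s, so v(13) = -2 + (-17) = -19 m/s.

-19 m/s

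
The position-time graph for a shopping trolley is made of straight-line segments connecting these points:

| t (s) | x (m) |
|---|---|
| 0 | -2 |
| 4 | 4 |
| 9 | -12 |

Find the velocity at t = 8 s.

-3.2 m/s

Velocity is the slope of the x-t graph on 4–9 s: (-12 − 4)/(9 − 4) = -3.2 m/s.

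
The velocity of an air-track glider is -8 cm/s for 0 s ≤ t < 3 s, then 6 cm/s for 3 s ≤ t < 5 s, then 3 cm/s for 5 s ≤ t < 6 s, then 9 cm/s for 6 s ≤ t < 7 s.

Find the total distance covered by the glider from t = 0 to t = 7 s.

Total distance travelled is ∫|v| dt — sum the magnitudes of each area piece.
0–3 s: |-8| × 3 = 24 cm
3–5 s: |6| × 2 = 12 cm
5–6 s: |3| × 1 = 3 cm
6–7 s: |9| × 1 = 9 cm
Total distance = 48 cm

48 cm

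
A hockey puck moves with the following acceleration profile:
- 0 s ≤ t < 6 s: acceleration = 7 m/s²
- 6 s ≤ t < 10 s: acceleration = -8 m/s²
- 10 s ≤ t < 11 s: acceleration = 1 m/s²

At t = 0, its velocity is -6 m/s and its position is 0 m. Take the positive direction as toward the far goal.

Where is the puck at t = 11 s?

On each constant-a segment, Δv = aΔt and Δx = v₀Δt + ½aΔt²; chain segment to segment.
0–6 s: v starts -6 m/s; Δx = -6·6 + ½·7·6² = 90 m; v ends 36 m/s.
6–10 s: v starts 36 m/s; Δx = 36·4 + ½·-8·4² = 80 m; v ends 4 m/s.
10–11 s: v starts 4 m/s; Δx = 4·1 + ½·1·1² = 4.5 m; v ends 5 m/s.
x(11) = 0 + Σ Δx = 174.5 m.

174.5 m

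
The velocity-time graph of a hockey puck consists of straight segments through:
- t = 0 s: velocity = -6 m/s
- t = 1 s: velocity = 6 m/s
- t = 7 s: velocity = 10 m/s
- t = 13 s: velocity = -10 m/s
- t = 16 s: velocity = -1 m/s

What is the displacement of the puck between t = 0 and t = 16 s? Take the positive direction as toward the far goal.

31.5 m

Displacement is the signed area under the v-t curve.
0–1 s: ½(-6 + 6)(1) = 0 m
1–7 s: ½(6 + 10)(6) = 48 m
7–13 s: ½(10 + -10)(6) = 0 m
13–16 s: ½(-10 + -1)(3) = -16.5 m
Net displacement = 31.5 m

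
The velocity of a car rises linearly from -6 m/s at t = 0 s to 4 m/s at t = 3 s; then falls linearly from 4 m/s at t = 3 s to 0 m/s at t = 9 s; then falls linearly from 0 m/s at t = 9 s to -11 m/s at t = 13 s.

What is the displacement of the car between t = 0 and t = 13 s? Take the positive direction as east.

Displacement is the signed area under the v-t curve.
0–3 s: ½(-6 + 4)(3) = -3 m
3–9 s: ½(4 + 0)(6) = 12 m
9–13 s: ½(0 + -11)(4) = -22 m
Net displacement = -13 m

-13 m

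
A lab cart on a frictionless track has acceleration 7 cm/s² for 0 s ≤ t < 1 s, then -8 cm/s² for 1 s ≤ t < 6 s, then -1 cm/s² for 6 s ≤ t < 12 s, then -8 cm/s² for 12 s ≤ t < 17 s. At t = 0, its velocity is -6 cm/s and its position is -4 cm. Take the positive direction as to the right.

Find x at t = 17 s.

On each constant-a segment, Δv = aΔt and Δx = v₀Δt + ½aΔt²; chain segment to segment.
0–1 s: v starts -6 cm/s; Δx = -6·1 + ½·7·1² = -2.5 cm; v ends 1 cm/s.
1–6 s: v starts 1 cm/s; Δx = 1·5 + ½·-8·5² = -95 cm; v ends -39 cm/s.
6–12 s: v starts -39 cm/s; Δx = -39·6 + ½·-1·6² = -252 cm; v ends -45 cm/s.
12–17 s: v starts -45 cm/s; Δx = -45·5 + ½·-8·5² = -325 cm; v ends -85 cm/s.
x(17) = -4 + Σ Δx = -678.5 cm.

-678.5 cm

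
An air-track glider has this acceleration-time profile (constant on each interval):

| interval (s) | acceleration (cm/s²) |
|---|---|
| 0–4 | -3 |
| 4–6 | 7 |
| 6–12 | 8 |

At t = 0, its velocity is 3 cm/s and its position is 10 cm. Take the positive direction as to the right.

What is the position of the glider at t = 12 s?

168 cm

On each constant-a segment, Δv = aΔt and Δx = v₀Δt + ½aΔt²; chain segment to segment.
0–4 s: v starts 3 cm/s; Δx = 3·4 + ½·-3·4² = -12 cm; v ends -9 cm/s.
4–6 s: v starts -9 cm/s; Δx = -9·2 + ½·7·2² = -4 cm; v ends 5 cm/s.
6–12 s: v starts 5 cm/s; Δx = 5·6 + ½·8·6² = 174 cm; v ends 53 cm/s.
x(12) = 10 + Σ Δx = 168 cm.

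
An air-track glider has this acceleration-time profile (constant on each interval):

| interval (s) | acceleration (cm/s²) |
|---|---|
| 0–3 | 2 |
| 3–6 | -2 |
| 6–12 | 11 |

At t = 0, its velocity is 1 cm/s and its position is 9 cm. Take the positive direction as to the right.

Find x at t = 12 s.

On each constant-a segment, Δv = aΔt and Δx = v₀Δt + ½aΔt²; chain segment to segment.
0–3 s: v starts 1 cm/s; Δx = 1·3 + ½·2·3² = 12 cm; v ends 7 cm/s.
3–6 s: v starts 7 cm/s; Δx = 7·3 + ½·-2·3² = 12 cm; v ends 1 cm/s.
6–12 s: v starts 1 cm/s; Δx = 1·6 + ½·11·6² = 204 cm; v ends 67 cm/s.
x(12) = 9 + Σ Δx = 237 cm.

237 cm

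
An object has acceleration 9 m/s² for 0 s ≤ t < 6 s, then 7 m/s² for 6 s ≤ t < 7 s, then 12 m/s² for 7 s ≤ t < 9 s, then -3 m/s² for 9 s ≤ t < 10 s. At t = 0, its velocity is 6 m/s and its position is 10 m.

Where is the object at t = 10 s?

519 m

On each constant-a segment, Δv = aΔt and Δx = v₀Δt + ½aΔt²; chain segment to segment.
0–6 s: v starts 6 m/s; Δx = 6·6 + ½·9·6² = 198 m; v ends 60 m/s.
6–7 s: v starts 60 m/s; Δx = 60·1 + ½·7·1² = 63.5 m; v ends 67 m/s.
7–9 s: v starts 67 m/s; Δx = 67·2 + ½·12·2² = 158 m; v ends 91 m/s.
9–10 s: v starts 91 m/s; Δx = 91·1 + ½·-3·1² = 89.5 m; v ends 88 m/s.
x(10) = 10 + Σ Δx = 519 m.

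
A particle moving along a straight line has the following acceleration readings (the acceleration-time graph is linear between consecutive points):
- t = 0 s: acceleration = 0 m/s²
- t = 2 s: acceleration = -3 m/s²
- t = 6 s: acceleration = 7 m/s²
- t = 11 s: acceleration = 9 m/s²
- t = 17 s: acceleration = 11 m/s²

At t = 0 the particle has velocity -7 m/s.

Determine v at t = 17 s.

Δv equals the area under the a-t graph; then v = v₀ + Δv.
0–2 s: ½(0 + -3)(2) = -3 m/s
2–6 s: ½(-3 + 7)(4) = 8 m/s
6–11 s: ½(7 + 9)(5) = 40 m/s
11–17 s: ½(9 + 11)(6) = 60 m/s
Δv = 105 m/s, so v(17) = -7 + (105) = 98 m/s.

98 m/s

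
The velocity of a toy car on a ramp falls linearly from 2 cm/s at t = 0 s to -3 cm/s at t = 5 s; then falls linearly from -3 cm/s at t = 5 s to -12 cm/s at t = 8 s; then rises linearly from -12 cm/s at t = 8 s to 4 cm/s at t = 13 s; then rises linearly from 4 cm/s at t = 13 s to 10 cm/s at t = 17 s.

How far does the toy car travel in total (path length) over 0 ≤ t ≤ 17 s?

Distance (not displacement) is the total path length: add the absolute areas under v-t.
0–5 s: v = 0 at t = 2 s; triangle areas 2 + 4.5 = 6.5 cm
5–8 s: |½(-3 + -12)(3)| = 22.5 cm
8–13 s: v = 0 at t = 11.75 s; triangle areas 22.5 + 2.5 = 25 cm
13–17 s: |½(4 + 10)(4)| = 28 cm
Total distance = 82 cm

82 cm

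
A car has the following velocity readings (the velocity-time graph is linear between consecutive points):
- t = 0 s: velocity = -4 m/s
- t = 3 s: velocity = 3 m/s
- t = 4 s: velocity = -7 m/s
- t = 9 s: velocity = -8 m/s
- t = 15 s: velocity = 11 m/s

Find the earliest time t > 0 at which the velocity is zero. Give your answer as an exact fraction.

v changes sign on 0–3 s (from -4 to 3); the graph is linear there, so v = 0 at t = 0 + (4)·(3 − 0)/(3 − -4) = 12/7 s.

t = 12/7 s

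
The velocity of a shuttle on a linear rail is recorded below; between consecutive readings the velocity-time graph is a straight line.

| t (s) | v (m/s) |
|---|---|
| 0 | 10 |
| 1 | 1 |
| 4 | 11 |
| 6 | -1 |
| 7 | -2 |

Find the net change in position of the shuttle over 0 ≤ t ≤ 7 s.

32 m

Displacement is the signed area under the v-t curve.
0–1 s: ½(10 + 1)(1) = 5.5 m
1–4 s: ½(1 + 11)(3) = 18 m
4–6 s: ½(11 + -1)(2) = 10 m
6–7 s: ½(-1 + -2)(1) = -1.5 m
Net displacement = 32 m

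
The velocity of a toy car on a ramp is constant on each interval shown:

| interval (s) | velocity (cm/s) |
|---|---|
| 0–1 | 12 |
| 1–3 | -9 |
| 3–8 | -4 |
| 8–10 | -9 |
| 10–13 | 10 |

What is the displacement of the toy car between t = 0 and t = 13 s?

-14 cm

Displacement is the signed area under the v-t curve.
0–1 s: 12 × 1 = 12 cm
1–3 s: -9 × 2 = -18 cm
3–8 s: -4 × 5 = -20 cm
8–10 s: -9 × 2 = -18 cm
10–13 s: 10 × 3 = 30 cm
Net displacement = -14 cm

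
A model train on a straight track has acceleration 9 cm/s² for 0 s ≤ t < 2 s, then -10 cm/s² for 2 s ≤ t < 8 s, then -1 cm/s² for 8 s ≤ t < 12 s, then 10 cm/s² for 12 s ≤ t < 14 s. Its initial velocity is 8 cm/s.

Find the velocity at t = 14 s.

-18 cm/s

Δv equals the area under the a-t graph; then v = v₀ + Δv.
0–2 s: 9 × 2 = 18 cm/s
2–8 s: -10 × 6 = -60 cm/s
8–12 s: -1 × 4 = -4 cm/s
12–14 s: 10 × 2 = 20 cm/s
Δv = -26 cm/s, so v(14) = 8 + (-26) = -18 cm/s.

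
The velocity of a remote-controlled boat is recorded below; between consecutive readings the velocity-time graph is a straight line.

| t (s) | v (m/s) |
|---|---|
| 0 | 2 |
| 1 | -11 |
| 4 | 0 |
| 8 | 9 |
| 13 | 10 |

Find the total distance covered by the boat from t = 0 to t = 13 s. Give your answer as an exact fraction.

Distance (not displacement) is the total path length: add the absolute areas under v-t.
0–1 s: v = 0 at t = 2/13 s; triangle areas 2/13 + 121/26 = 125/26 m
1–4 s: |½(-11 + 0)(3)| = 16.5 m
4–8 s: |½(0 + 9)(4)| = 18 m
8–13 s: |½(9 + 10)(5)| = 47.5 m
Total distance = 2257/26 m

2257/26 m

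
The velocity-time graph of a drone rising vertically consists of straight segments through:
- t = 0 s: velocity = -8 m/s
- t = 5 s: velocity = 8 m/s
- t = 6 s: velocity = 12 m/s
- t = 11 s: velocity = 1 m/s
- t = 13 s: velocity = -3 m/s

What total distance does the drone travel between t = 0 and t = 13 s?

65 m

Distance (not displacement) is the total path length: add the absolute areas under v-t.
0–5 s: v = 0 at t = 2.5 s; triangle areas 10 + 10 = 20 m
5–6 s: |½(8 + 12)(1)| = 10 m
6–11 s: |½(12 + 1)(5)| = 32.5 m
11–13 s: v = 0 at t = 11.5 s; triangle areas 0.25 + 2.25 = 2.5 m
Total distance = 65 m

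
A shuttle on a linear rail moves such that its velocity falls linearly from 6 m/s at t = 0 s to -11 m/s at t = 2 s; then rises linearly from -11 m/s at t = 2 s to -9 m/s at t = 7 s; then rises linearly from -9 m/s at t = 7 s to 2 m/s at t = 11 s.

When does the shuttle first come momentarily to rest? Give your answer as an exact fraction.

t = 12/17 s

v changes sign on 0–2 s (from 6 to -11); the graph is linear there, so v = 0 at t = 0 + (-6)·(2 − 0)/(-11 − 6) = 12/17 s.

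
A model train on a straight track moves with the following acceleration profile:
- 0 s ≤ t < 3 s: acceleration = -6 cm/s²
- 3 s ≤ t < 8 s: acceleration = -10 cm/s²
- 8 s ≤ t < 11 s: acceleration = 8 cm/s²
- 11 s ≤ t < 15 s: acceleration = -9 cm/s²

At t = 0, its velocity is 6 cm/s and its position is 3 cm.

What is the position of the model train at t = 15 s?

On each constant-a segment, Δv = aΔt and Δx = v₀Δt + ½aΔt²; chain segment to segment.
0–3 s: v starts 6 cm/s; Δx = 6·3 + ½·-6·3² = -9 cm; v ends -12 cm/s.
3–8 s: v starts -12 cm/s; Δx = -12·5 + ½·-10·5² = -185 cm; v ends -62 cm/s.
8–11 s: v starts -62 cm/s; Δx = -62·3 + ½·8·3² = -150 cm; v ends -38 cm/s.
11–15 s: v starts -38 cm/s; Δx = -38·4 + ½·-9·4² = -224 cm; v ends -74 cm/s.
x(15) = 3 + Σ Δx = -565 cm.

-565 cm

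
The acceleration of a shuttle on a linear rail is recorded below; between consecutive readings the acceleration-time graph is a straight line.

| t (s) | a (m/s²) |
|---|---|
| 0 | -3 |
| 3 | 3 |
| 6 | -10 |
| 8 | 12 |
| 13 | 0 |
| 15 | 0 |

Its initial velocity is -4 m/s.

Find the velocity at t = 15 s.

Δv equals the area under the a-t graph; then v = v₀ + Δv.
0–3 s: ½(-3 + 3)(3) = 0 m/s
3–6 s: ½(3 + -10)(3) = -10.5 m/s
6–8 s: ½(-10 + 12)(2) = 2 m/s
8–13 s: ½(12 + 0)(5) = 30 m/s
13–15 s: 0 × 2 = 0 m/s
Δv = 21.5 m/s, so v(15) = -4 + (21.5) = 17.5 m/s.

17.5 m/s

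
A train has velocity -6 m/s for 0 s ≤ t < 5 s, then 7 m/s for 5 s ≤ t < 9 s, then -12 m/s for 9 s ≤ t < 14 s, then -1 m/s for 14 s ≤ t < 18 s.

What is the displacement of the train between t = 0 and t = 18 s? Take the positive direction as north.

-66 m

Net displacement equals the area under the velocity-time graph (areas below the axis count negative).
0–5 s: -6 × 5 = -30 m
5–9 s: 7 × 4 = 28 m
9–14 s: -12 × 5 = -60 m
14–18 s: -1 × 4 = -4 m
Net displacement = -66 m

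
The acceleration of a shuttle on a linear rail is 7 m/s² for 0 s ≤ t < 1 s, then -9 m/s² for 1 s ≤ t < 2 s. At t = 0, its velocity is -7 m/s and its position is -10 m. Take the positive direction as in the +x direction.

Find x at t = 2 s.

On each constant-a segment, Δv = aΔt and Δx = v₀Δt + ½aΔt²; chain segment to segment.
0–1 s: v starts -7 m/s; Δx = -7·1 + ½·7·1² = -3.5 m; v ends 0 m/s.
1–2 s: v starts 0 m/s; Δx = 0·1 + ½·-9·1² = -4.5 m; v ends -9 m/s.
x(2) = -10 + Σ Δx = -18 m.

-18 m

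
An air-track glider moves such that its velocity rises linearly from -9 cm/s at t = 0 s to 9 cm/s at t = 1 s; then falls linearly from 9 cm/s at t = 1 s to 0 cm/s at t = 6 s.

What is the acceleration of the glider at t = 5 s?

Acceleration is the slope of the v-t graph on 1–6 s: (0 − 9)/(6 − 1) = -1.8 cm/s².

-1.8 cm/s²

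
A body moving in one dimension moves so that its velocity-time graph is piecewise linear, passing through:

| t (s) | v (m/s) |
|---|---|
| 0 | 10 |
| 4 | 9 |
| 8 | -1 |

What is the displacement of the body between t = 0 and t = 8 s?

54 m

Displacement is the signed area under the v-t curve.
0–4 s: ½(10 + 9)(4) = 38 m
4–8 s: ½(9 + -1)(4) = 16 m
Net displacement = 54 m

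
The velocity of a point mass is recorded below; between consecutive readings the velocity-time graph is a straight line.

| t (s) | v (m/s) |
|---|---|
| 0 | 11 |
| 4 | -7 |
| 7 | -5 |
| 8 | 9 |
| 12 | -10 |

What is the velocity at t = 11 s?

-5.25 m/s

On 8–12 s the graph is linear from 9 to -10 m/s: v(11) = 9 + (-10 − 9)·(11 − 8)/(12 − 8) = -5.25 m/s.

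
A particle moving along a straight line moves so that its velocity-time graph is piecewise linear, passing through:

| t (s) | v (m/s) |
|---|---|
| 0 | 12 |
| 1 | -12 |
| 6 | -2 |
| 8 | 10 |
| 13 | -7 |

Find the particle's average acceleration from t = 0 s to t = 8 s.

-0.25 m/s²

Average acceleration = Δv/Δt = (10 − 12)/(8 − 0) = -0.25 m/s².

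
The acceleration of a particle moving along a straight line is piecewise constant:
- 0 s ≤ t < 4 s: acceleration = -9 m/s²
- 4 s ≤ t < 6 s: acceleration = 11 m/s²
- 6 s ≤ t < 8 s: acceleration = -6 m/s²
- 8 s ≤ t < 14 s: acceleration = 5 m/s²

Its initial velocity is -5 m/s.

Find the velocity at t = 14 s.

Δv equals the area under the a-t graph; then v = v₀ + Δv.
0–4 s: -9 × 4 = -36 m/s
4–6 s: 11 × 2 = 22 m/s
6–8 s: -6 × 2 = -12 m/s
8–14 s: 5 × 6 = 30 m/s
Δv = 4 m/s, so v(14) = -5 + (4) = -1 m/s.

-1 m/s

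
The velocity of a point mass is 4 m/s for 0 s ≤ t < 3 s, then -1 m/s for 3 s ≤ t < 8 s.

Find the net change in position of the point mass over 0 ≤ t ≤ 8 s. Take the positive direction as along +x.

7 m

Displacement is the signed area under the v-t curve.
0–3 s: 4 × 3 = 12 m
3–8 s: -1 × 5 = -5 m
Net displacement = 7 m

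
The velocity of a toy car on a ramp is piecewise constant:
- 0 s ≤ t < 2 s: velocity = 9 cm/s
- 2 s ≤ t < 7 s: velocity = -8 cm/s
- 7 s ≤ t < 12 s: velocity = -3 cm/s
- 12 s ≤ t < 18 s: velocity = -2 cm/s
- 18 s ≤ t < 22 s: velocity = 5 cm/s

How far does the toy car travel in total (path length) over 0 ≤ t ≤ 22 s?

105 cm

Total distance travelled is ∫|v| dt — sum the magnitudes of each area piece.
0–2 s: |9| × 2 = 18 cm
2–7 s: |-8| × 5 = 40 cm
7–12 s: |-3| × 5 = 15 cm
12–18 s: |-2| × 6 = 12 cm
18–22 s: |5| × 4 = 20 cm
Total distance = 105 cm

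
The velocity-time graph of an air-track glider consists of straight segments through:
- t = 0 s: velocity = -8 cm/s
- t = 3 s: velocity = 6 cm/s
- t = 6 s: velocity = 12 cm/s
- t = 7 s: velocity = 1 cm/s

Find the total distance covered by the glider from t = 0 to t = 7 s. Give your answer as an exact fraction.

619/14 cm

Total distance travelled is ∫|v| dt — sum the magnitudes of each area piece.
0–3 s: v = 0 at t = 12/7 s; triangle areas 48/7 + 27/7 = 75/7 cm
3–6 s: |½(6 + 12)(3)| = 27 cm
6–7 s: |½(12 + 1)(1)| = 6.5 cm
Total distance = 619/14 cm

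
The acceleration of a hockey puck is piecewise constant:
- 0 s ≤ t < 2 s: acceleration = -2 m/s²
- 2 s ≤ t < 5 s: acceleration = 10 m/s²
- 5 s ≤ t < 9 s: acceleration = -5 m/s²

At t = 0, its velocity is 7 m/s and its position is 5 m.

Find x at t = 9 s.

161 m

On each constant-a segment, Δv = aΔt and Δx = v₀Δt + ½aΔt²; chain segment to segment.
0–2 s: v starts 7 m/s; Δx = 7·2 + ½·-2·2² = 10 m; v ends 3 m/s.
2–5 s: v starts 3 m/s; Δx = 3·3 + ½·10·3² = 54 m; v ends 33 m/s.
5–9 s: v starts 33 m/s; Δx = 33·4 + ½·-5·4² = 92 m; v ends 13 m/s.
x(9) = 5 + Σ Δx = 161 m.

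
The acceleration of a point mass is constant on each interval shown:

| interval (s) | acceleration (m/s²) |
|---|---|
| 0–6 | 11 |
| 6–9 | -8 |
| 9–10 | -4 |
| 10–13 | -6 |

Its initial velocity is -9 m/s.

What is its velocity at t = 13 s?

Δv equals the area under the a-t graph; then v = v₀ + Δv.
0–6 s: 11 × 6 = 66 m/s
6–9 s: -8 × 3 = -24 m/s
9–10 s: -4 × 1 = -4 m/s
10–13 s: -6 × 3 = -18 m/s
Δv = 20 m/s, so v(13) = -9 + (20) = 11 m/s.

11 m/s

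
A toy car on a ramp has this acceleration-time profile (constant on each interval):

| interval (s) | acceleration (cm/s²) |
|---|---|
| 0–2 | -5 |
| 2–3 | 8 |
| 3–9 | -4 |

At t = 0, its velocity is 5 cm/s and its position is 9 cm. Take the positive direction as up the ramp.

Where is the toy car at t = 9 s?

On each constant-a segment, Δv = aΔt and Δx = v₀Δt + ½aΔt²; chain segment to segment.
0–2 s: v starts 5 cm/s; Δx = 5·2 + ½·-5·2² = 0 cm; v ends -5 cm/s.
2–3 s: v starts -5 cm/s; Δx = -5·1 + ½·8·1² = -1 cm; v ends 3 cm/s.
3–9 s: v starts 3 cm/s; Δx = 3·6 + ½·-4·6² = -54 cm; v ends -21 cm/s.
x(9) = 9 + Σ Δx = -46 cm.

-46 cm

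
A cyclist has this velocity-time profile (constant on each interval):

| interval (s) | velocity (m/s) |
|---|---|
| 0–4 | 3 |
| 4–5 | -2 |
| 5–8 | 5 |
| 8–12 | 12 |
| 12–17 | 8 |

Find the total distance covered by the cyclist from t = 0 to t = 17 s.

Total distance travelled is ∫|v| dt — sum the magnitudes of each area piece.
0–4 s: |3| × 4 = 12 m
4–5 s: |-2| × 1 = 2 m
5–8 s: |5| × 3 = 15 m
8–12 s: |12| × 4 = 48 m
12–17 s: |8| × 5 = 40 m
Total distance = 117 m

117 m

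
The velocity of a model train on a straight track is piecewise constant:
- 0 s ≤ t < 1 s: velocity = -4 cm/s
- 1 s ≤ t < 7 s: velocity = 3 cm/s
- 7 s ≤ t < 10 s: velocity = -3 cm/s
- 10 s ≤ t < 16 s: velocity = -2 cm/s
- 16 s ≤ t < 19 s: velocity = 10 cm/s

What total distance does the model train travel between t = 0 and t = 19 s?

Distance (not displacement) is the total path length: add the absolute areas under v-t.
0–1 s: |-4| × 1 = 4 cm
1–7 s: |3| × 6 = 18 cm
7–10 s: |-3| × 3 = 9 cm
10–16 s: |-2| × 6 = 12 cm
16–19 s: |10| × 3 = 30 cm
Total distance = 73 cm

73 cm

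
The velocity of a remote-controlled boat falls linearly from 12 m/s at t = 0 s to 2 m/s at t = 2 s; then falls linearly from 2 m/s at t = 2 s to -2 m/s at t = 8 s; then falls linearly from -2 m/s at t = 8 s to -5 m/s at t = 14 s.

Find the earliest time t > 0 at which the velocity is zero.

t = 5 s

v changes sign on 2–8 s (from 2 to -2); the graph is linear there, so v = 0 at t = 2 + (-2)·(8 − 2)/(-2 − 2) = 5 s.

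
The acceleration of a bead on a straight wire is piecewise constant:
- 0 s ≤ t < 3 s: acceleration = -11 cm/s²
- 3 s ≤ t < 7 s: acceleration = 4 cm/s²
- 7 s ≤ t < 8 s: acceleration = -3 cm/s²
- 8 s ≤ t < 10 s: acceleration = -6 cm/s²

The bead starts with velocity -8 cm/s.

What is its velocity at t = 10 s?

-40 cm/s

Δv equals the area under the a-t graph; then v = v₀ + Δv.
0–3 s: -11 × 3 = -33 cm/s
3–7 s: 4 × 4 = 16 cm/s
7–8 s: -3 × 1 = -3 cm/s
8–10 s: -6 × 2 = -12 cm/s
Δv = -32 cm/s, so v(10) = -8 + (-32) = -40 cm/s.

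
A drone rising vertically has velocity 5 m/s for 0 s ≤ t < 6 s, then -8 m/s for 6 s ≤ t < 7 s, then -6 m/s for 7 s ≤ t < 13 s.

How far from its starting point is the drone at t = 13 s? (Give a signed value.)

Displacement is the signed area under the v-t curve.
0–6 s: 5 × 6 = 30 m
6–7 s: -8 × 1 = -8 m
7–13 s: -6 × 6 = -36 m
Net displacement = -14 m

-14 m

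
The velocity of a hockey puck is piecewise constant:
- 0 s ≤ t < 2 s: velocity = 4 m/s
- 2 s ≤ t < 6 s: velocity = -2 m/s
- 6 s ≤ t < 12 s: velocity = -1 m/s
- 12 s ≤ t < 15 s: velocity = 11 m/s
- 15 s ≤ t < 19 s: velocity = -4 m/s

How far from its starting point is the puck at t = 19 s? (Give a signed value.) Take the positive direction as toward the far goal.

11 m

Displacement is the signed area under the v-t curve.
0–2 s: 4 × 2 = 8 m
2–6 s: -2 × 4 = -8 m
6–12 s: -1 × 6 = -6 m
12–15 s: 11 × 3 = 33 m
15–19 s: -4 × 4 = -16 m
Net displacement = 11 m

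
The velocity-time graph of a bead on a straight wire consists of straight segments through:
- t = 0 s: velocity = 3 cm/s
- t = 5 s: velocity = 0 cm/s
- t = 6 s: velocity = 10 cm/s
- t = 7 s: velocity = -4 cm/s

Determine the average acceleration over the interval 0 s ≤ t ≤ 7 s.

-1 cm/s²

Average acceleration = Δv/Δt = (-4 − 3)/(7 − 0) = -1 cm/s².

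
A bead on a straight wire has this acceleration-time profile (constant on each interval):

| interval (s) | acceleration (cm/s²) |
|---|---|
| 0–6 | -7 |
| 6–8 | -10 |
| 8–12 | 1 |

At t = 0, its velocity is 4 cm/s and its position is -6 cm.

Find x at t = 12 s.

-428 cm

On each constant-a segment, Δv = aΔt and Δx = v₀Δt + ½aΔt²; chain segment to segment.
0–6 s: v starts 4 cm/s; Δx = 4·6 + ½·-7·6² = -102 cm; v ends -38 cm/s.
6–8 s: v starts -38 cm/s; Δx = -38·2 + ½·-10·2² = -96 cm; v ends -58 cm/s.
8–12 s: v starts -58 cm/s; Δx = -58·4 + ½·1·4² = -224 cm; v ends -54 cm/s.
x(12) = -6 + Σ Δx = -428 cm.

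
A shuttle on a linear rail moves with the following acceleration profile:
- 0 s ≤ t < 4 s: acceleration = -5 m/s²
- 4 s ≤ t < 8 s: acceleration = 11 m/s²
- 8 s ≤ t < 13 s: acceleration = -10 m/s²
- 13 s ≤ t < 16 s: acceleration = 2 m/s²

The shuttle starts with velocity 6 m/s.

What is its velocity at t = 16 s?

Δv equals the area under the a-t graph; then v = v₀ + Δv.
0–4 s: -5 × 4 = -20 m/s
4–8 s: 11 × 4 = 44 m/s
8–13 s: -10 × 5 = -50 m/s
13–16 s: 2 × 3 = 6 m/s
Δv = -20 m/s, so v(16) = 6 + (-20) = -14 m/s.

-14 m/s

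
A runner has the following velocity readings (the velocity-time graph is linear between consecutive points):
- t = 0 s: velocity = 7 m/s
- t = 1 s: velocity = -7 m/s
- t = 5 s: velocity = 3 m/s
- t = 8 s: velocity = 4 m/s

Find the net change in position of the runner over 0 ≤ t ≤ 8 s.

Displacement is the signed area under the v-t curve.
0–1 s: ½(7 + -7)(1) = 0 m
1–5 s: ½(-7 + 3)(4) = -8 m
5–8 s: ½(3 + 4)(3) = 10.5 m
Net displacement = 2.5 m

2.5 m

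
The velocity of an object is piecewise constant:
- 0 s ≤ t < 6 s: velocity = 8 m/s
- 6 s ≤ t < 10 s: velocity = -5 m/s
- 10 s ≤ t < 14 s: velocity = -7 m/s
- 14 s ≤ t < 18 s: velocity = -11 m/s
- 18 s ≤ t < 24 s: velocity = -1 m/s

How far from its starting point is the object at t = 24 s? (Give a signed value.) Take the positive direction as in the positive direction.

Displacement is the signed area under the v-t curve.
0–6 s: 8 × 6 = 48 m
6–10 s: -5 × 4 = -20 m
10–14 s: -7 × 4 = -28 m
14–18 s: -11 × 4 = -44 m
18–24 s: -1 × 6 = -6 m
Net displacement = -50 m

-50 m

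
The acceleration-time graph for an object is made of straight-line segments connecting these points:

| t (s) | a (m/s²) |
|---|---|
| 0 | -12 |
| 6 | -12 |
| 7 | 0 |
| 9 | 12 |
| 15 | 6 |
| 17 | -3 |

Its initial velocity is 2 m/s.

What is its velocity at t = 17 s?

-7 m/s

Δv equals the area under the a-t graph; then v = v₀ + Δv.
0–6 s: -12 × 6 = -72 m/s
6–7 s: ½(-12 + 0)(1) = -6 m/s
7–9 s: ½(0 + 12)(2) = 12 m/s
9–15 s: ½(12 + 6)(6) = 54 m/s
15–17 s: ½(6 + -3)(2) = 3 m/s
Δv = -9 m/s, so v(17) = 2 + (-9) = -7 m/s.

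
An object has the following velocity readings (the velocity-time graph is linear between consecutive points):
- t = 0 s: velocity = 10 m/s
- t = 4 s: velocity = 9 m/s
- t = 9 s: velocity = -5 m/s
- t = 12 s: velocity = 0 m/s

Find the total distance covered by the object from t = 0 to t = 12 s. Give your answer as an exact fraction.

Total distance travelled is ∫|v| dt — sum the magnitudes of each area piece.
0–4 s: |½(10 + 9)(4)| = 38 m
4–9 s: v = 0 at t = 101/14 s; triangle areas 405/28 + 125/28 = 265/14 m
9–12 s: |½(-5 + 0)(3)| = 7.5 m
Total distance = 451/7 m

451/7 m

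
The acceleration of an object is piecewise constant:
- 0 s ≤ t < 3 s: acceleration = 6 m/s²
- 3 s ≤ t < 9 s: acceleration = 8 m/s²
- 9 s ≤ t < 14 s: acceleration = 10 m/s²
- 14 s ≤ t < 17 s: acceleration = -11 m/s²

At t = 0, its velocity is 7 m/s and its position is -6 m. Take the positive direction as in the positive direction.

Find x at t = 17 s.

1145.5 m

On each constant-a segment, Δv = aΔt and Δx = v₀Δt + ½aΔt²; chain segment to segment.
0–3 s: v starts 7 m/s; Δx = 7·3 + ½·6·3² = 48 m; v ends 25 m/s.
3–9 s: v starts 25 m/s; Δx = 25·6 + ½·8·6² = 294 m; v ends 73 m/s.
9–14 s: v starts 73 m/s; Δx = 73·5 + ½·10·5² = 490 m; v ends 123 m/s.
14–17 s: v starts 123 m/s; Δx = 123·3 + ½·-11·3² = 319.5 m; v ends 90 m/s.
x(17) = -6 + Σ Δx = 1145.5 m.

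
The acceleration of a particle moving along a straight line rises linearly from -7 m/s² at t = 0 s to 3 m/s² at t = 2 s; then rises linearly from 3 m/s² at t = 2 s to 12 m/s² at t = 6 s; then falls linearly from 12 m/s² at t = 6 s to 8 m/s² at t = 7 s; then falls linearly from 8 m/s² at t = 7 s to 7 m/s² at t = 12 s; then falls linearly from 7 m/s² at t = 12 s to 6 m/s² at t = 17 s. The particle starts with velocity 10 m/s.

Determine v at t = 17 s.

116 m/s

Δv equals the area under the a-t graph; then v = v₀ + Δv.
0–2 s: ½(-7 + 3)(2) = -4 m/s
2–6 s: ½(3 + 12)(4) = 30 m/s
6–7 s: ½(12 + 8)(1) = 10 m/s
7–12 s: ½(8 + 7)(5) = 37.5 m/s
12–17 s: ½(7 + 6)(5) = 32.5 m/s
Δv = 106 m/s, so v(17) = 10 + (106) = 116 m/s.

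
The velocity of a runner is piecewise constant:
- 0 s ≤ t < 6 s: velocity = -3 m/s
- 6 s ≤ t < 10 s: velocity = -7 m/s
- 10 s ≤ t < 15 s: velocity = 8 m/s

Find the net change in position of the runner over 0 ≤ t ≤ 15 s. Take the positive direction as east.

Displacement is the signed area under the v-t curve.
0–6 s: -3 × 6 = -18 m
6–10 s: -7 × 4 = -28 m
10–15 s: 8 × 5 = 40 m
Net displacement = -6 m

-6 m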